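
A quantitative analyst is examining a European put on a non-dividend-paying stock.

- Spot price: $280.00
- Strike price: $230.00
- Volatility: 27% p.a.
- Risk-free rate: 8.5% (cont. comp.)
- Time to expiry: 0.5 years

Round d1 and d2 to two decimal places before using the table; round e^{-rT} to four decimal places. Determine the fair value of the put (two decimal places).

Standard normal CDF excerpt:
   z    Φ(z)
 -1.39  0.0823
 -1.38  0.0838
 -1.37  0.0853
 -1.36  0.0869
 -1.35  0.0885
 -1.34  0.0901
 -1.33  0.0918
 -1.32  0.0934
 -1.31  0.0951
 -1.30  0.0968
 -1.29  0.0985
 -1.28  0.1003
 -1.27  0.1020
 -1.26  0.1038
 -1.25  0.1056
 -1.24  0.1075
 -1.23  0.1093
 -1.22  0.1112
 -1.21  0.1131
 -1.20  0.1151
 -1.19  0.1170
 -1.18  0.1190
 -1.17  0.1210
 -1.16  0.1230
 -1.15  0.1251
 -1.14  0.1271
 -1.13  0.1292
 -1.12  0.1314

σ√T = 0.27 × 0.7071 = 0.1909
d₁ = [ln(280/230) + (0.085 + 0.27²/2)·0.5] / 0.1909 = [0.1967 + 0.0607] / 0.1909 = 1.3484 ≈ 1.35
d₂ = d₁ − σ√T = 1.3484 − 0.1909 = 1.1575 ≈ 1.16
exp(−rT) = exp(−0.085·0.5) = 0.9584
N(−d₂) = N(-1.16) = 0.1230;  N(−d₁) = N(-1.35) = 0.0885
P = 230·0.9584·0.1230 − 280·0.0885 = 27.1131 − 24.7800 = 2.3331

$2.33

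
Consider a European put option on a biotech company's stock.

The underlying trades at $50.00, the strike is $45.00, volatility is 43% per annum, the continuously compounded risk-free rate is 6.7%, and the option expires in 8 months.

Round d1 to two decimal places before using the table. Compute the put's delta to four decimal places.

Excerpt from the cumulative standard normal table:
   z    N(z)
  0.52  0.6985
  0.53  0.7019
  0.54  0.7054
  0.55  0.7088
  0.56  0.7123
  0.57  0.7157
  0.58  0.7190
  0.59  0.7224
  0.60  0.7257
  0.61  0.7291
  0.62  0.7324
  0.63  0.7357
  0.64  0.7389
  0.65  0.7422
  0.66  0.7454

-0.2743

σ√T = 0.43 × 0.8165 = 0.3511
ln(S/K) + (r + σ²/2)T = ln(50/45) + (0.067 + 0.43²/2)·0.6667 = 0.1054 + 0.1063 = 0.2117
d₁ = 0.2117 / 0.3511 = 0.6029 ⇒ 0.60
N(d₁) = N(0.60) = 0.7257
Δ_put = N(d₁) − 1 = 0.7257 − 1 = -0.2743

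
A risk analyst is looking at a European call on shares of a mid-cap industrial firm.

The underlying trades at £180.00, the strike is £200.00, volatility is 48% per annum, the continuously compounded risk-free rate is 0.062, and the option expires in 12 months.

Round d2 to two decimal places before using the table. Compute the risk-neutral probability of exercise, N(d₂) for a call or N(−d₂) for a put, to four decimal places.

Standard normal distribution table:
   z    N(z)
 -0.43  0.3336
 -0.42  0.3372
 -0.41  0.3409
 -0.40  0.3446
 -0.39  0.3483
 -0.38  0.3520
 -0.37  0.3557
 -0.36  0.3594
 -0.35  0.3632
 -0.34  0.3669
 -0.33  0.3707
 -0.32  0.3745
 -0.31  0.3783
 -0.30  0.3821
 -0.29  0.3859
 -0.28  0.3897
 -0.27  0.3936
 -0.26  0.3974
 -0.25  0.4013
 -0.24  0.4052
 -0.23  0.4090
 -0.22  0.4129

0.3707

σ√T = 0.48 × 1.0000 = 0.4800
d₁ = [ln(180/200) + (0.062 + ½·0.48²)·1] / (σ√T) = (-0.1054 + 0.1772) / 0.4800 = 0.1497 → 0.15
d₂ = 0.1497 − 0.4800 = -0.3303 → -0.33
Pr(exercise) under Q = N(d₂) = 0.3707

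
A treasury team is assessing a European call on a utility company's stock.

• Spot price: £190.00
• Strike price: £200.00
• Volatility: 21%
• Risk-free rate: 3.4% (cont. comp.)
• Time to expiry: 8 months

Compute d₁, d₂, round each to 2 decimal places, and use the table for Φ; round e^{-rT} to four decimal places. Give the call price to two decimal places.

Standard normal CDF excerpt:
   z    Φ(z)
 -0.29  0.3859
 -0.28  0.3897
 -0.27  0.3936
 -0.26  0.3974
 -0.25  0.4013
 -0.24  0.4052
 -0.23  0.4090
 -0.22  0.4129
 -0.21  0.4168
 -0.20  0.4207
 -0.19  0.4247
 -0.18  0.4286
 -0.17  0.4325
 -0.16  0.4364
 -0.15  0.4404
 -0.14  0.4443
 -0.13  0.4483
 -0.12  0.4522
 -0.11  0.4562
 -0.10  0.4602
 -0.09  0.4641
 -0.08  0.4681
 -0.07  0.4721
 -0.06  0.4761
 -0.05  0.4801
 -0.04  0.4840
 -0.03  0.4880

£10.48

T = 0.6667;  σ√T = 0.1715
d₁ = [ln(190/200) + (0.034 + 0.21²/2)·0.6667] / 0.1715 = [-0.0513 + 0.0374] / 0.1715 = -0.0812 ≈ -0.08
d₂ = d₁ − σ√T = -0.0812 − 0.1715 = -0.2527 ≈ -0.25
e^(−rT) = e^(−0.034·0.6667) = 0.9776
N(d₁) = N(-0.08) = 0.4681;  N(d₂) = N(-0.25) = 0.4013
C = 190·0.4681 − 200·0.9776·0.4013 = 88.9390 − 78.4622 = 10.4768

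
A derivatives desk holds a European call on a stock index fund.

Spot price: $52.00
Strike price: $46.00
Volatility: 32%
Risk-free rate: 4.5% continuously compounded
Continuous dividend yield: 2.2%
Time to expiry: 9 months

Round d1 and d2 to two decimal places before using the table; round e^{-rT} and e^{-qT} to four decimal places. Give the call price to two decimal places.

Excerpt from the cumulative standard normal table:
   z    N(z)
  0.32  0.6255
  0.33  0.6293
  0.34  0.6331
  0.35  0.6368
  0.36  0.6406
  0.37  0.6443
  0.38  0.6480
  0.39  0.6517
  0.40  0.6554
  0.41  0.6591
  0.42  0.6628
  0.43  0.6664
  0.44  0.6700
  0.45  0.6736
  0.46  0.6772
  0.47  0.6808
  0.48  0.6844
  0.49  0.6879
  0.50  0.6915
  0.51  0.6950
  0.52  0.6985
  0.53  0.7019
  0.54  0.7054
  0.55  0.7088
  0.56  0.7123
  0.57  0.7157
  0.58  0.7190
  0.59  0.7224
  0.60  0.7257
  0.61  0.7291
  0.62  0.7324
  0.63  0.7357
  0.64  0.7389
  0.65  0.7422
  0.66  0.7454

σ√T = 0.32 × 0.8660 = 0.2771
d₁ = [ln(52/46) + (0.045 − 0.022 + 0.32²/2)·0.75] / 0.2771 = [0.1226 + 0.0557] / 0.2771 = 0.6432 ⇒ 0.64
d₂ = d₁ − σ√T = 0.6432 − 0.2771 = 0.3661 ⇒ 0.37
e^(−qT) = e^(−0.022·0.75) = 0.9836;  e^(−rT) = e^(−0.045·0.75) = 0.9668
N(d₁) = N(0.64) = 0.7389;  N(d₂) = N(0.37) = 0.6443
C = 52·0.9836·0.7389 − 46·0.9668·0.6443 = 37.7927 − 28.6538 = 9.1388

$9.14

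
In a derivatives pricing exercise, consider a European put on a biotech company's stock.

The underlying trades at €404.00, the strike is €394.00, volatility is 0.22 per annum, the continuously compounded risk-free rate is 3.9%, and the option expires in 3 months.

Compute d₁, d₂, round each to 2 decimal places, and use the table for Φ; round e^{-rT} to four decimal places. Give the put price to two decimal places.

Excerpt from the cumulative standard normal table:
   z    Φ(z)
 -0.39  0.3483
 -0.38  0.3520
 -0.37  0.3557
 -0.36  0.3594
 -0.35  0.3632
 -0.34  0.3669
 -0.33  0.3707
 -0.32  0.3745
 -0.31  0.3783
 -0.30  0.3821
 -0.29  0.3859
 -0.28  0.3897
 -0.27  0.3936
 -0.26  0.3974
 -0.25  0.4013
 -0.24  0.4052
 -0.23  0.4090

€11.35

T = 0.25;  σ√T = 0.1100
d₁ = [ln(404/394) + (0.039 + ½·0.22²)·0.25] / (σ√T) = (0.0251 + 0.0158) / 0.1100 = 0.3715 ⇒ 0.37
d₂ = 0.3715 − 0.1100 = 0.2615 ⇒ 0.26
exp(−rT) = exp(−0.039·0.25) = 0.9903
N(−d₂) = N(-0.26) = 0.3974;  N(−d₁) = N(-0.37) = 0.3557
P = 394·0.9903·0.3974 − 404·0.3557 = 155.0568 − 143.7028 = 11.3540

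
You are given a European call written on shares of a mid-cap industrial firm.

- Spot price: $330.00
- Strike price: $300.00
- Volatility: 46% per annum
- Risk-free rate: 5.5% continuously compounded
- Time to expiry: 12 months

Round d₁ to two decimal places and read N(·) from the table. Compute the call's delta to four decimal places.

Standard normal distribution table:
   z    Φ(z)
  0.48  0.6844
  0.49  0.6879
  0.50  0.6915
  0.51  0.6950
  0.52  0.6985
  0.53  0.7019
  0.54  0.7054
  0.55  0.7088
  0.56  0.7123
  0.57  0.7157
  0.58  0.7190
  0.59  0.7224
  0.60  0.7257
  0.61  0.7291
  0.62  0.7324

T = 1;  σ√T = 0.4600
d₁ = [ln(330/300) + (0.055 + 0.46²/2)·1] / 0.4600 = [0.0953 + 0.1608] / 0.4600 = 0.5568 → 0.56
N(d₁) = N(0.56) = 0.7123
Δ_call = N(d₁) = 0.7123

0.7123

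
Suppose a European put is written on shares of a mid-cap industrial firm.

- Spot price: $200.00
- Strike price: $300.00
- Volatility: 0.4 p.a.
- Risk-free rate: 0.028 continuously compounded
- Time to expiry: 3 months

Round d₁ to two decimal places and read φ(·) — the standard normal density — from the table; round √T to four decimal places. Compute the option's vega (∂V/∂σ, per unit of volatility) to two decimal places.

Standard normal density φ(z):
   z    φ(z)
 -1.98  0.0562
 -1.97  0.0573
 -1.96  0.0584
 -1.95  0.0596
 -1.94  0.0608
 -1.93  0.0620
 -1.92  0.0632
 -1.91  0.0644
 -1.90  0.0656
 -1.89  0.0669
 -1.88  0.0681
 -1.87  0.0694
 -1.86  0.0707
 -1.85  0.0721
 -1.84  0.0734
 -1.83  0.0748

σ√T = 0.4·√0.25 = 0.2000
d₁ = [ln(200/300) + (0.028 + 0.4²/2)·0.25] / 0.2000 = [-0.4055 + 0.0270] / 0.2000 = -1.8923 → -1.89
√T = √0.25 = 0.5000
φ(d₁) = φ(-1.89) = 0.0669
vega = S·φ(d₁)·√T = 200·0.0669·0.5000 = 6.6900

6.69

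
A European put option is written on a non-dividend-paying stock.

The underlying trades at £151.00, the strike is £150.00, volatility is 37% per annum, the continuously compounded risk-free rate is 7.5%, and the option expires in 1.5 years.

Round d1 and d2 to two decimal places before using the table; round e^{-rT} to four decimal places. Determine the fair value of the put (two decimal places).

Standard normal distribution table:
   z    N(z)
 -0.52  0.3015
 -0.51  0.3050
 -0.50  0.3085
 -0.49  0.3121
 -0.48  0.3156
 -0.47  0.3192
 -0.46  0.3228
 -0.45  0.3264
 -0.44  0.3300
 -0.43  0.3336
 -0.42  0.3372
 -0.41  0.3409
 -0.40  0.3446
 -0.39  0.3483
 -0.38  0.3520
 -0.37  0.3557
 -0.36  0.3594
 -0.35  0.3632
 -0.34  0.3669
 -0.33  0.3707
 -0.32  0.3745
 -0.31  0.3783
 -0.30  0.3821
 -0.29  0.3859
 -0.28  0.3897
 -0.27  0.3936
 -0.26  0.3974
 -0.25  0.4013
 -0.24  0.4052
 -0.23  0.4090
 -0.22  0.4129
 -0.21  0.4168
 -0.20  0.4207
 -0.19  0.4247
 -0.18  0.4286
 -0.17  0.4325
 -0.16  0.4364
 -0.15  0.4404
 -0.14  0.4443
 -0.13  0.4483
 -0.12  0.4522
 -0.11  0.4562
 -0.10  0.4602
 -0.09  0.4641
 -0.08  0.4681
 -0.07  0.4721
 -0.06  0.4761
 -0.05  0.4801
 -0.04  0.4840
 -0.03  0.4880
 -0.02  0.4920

£17.75

σ√T = 0.37 × 1.2247 = 0.4532
ln(S/K) + (r + σ²/2)T = ln(151/150) + (0.075 + 0.37²/2)·1.5 = 0.0066 + 0.2152 = 0.2218
d₁ = 0.2218 / 0.4532 = 0.4895 ⇒ 0.49
d₂ = d₁ − σ√T = 0.4895 − 0.4532 = 0.0363 ⇒ 0.04
exp(−rT) = exp(−0.075·1.5) = 0.8936
N(−d₂) = N(-0.04) = 0.4840;  N(−d₁) = N(-0.49) = 0.3121
P = 150·0.8936·0.4840 − 151·0.3121 = 64.8754 − 47.1271 = 17.7483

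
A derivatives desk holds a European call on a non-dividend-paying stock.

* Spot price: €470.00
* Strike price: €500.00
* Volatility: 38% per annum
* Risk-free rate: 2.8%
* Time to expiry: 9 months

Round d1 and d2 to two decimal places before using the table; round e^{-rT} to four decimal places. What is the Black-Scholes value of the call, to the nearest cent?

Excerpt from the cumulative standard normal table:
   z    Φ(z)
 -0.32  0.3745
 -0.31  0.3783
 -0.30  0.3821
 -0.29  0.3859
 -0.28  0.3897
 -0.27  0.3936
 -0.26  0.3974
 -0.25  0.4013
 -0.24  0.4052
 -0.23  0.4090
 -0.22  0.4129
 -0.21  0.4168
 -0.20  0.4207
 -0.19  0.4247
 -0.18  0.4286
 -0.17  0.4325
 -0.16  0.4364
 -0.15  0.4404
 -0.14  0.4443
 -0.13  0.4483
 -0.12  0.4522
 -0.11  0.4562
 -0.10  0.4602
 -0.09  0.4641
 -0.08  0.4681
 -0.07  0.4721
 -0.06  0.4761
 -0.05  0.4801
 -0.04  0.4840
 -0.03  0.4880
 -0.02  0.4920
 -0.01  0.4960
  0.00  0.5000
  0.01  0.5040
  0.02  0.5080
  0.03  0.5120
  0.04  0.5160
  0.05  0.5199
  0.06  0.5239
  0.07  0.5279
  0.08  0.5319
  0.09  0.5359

T = 0.75;  σ√T = 0.3291
d₁ = [ln(470/500) + (0.028 + 0.38²/2)·0.75] / 0.3291 = [-0.0619 + 0.0751] / 0.3291 = 0.0403 which rounds to 0.04
d₂ = d₁ − σ√T = 0.0403 − 0.3291 = -0.2888 which rounds to -0.29
exp(−rT) = exp(−0.028·0.75) = 0.9792
N(d₁) = N(0.04) = 0.5160;  N(d₂) = N(-0.29) = 0.3859
C = 470·0.5160 − 500·0.9792·0.3859 = 242.5200 − 188.9366 = 53.5834

€53.58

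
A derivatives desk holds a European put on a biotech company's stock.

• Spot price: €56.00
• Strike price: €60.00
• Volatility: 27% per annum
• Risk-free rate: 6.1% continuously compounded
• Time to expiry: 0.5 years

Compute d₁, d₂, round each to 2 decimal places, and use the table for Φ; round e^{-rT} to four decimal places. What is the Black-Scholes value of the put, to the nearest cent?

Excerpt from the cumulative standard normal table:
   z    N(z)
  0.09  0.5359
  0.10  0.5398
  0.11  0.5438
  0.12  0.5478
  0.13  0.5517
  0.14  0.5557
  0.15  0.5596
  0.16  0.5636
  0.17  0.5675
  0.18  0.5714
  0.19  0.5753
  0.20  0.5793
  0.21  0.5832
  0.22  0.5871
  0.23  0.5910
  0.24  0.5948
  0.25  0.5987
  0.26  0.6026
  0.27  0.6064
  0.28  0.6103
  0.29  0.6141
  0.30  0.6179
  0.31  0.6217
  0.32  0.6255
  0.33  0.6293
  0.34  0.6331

T = 0.5;  σ√T = 0.1909
d₁ = [ln(56/60) + (0.061 + 0.27²/2)·0.5] / 0.1909 = [-0.0690 + 0.0487] / 0.1909 = -0.1062 ≈ -0.11
d₂ = d₁ − σ√T = -0.1062 − 0.1909 = -0.2971 ≈ -0.30
exp(−rT) = exp(−0.061·0.5) = 0.9700
N(−d₂) = N(0.30) = 0.6179;  N(−d₁) = N(0.11) = 0.5438
P = 60·0.9700·0.6179 − 56·0.5438 = 35.9618 − 30.4528 = 5.5090

€5.51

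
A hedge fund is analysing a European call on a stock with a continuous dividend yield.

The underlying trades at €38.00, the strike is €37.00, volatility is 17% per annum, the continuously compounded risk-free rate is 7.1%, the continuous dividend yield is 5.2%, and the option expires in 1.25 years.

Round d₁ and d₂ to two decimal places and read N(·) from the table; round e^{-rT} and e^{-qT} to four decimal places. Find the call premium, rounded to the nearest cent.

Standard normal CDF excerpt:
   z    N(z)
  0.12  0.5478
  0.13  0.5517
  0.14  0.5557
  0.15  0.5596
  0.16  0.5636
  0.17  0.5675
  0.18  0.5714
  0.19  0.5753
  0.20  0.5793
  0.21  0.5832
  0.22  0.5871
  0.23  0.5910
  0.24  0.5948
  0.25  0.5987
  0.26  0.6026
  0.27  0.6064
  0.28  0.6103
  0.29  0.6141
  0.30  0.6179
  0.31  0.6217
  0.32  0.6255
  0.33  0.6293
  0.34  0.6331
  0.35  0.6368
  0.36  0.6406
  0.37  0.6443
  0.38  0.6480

€3.60

σ√T = 0.17 × 1.1180 = 0.1901
d₁ = [ln(38/37) + (0.071 − 0.052 + 0.17²/2)·1.25] / 0.1901 = [0.0267 + 0.0418] / 0.1901 = 0.3603 → 0.36
d₂ = d₁ − σ√T = 0.3603 − 0.1901 = 0.1702 → 0.17
e^(−qT) = e^(−0.052·1.25) = 0.9371;  e^(−rT) = e^(−0.071·1.25) = 0.9151
C = 38·0.9371·N(0.36) − 37·0.9151·N(0.17) = 38·0.9371·0.6406 − 37·0.9151·0.5675 = 22.8116 − 19.2148 = 3.5968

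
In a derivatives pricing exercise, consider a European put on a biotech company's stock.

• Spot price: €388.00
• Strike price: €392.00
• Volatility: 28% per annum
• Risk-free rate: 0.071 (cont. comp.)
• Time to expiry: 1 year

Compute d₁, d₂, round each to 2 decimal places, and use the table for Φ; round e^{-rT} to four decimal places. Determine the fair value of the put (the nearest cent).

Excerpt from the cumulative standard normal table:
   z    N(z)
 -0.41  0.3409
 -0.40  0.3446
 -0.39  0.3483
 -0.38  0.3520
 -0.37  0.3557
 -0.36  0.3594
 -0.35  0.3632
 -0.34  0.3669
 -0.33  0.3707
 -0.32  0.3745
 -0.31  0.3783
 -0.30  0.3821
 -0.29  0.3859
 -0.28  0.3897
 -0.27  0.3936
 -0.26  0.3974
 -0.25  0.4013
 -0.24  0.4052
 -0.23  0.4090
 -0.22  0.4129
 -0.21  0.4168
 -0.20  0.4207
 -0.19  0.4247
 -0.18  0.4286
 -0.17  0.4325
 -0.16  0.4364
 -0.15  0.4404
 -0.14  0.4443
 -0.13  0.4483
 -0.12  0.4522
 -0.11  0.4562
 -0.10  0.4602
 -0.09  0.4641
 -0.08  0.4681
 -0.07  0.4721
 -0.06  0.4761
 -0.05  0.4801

T = 1;  σ√T = 0.2800
ln(S/K) + (r + σ²/2)T = ln(388/392) + (0.071 + 0.28²/2)·1 = -0.0103 + 0.1102 = 0.0999
d₁ = 0.0999 / 0.2800 = 0.3569 which rounds to 0.36
d₂ = d₁ − σ√T = 0.3569 − 0.2800 = 0.0769 which rounds to 0.08
e^(−rT) = e^(−0.071·1) = 0.9315
N(−d₂) = N(-0.08) = 0.4681;  N(−d₁) = N(-0.36) = 0.3594
P = 392·0.9315·0.4681 − 388·0.3594 = 170.9258 − 139.4472 = 31.4786

€31.48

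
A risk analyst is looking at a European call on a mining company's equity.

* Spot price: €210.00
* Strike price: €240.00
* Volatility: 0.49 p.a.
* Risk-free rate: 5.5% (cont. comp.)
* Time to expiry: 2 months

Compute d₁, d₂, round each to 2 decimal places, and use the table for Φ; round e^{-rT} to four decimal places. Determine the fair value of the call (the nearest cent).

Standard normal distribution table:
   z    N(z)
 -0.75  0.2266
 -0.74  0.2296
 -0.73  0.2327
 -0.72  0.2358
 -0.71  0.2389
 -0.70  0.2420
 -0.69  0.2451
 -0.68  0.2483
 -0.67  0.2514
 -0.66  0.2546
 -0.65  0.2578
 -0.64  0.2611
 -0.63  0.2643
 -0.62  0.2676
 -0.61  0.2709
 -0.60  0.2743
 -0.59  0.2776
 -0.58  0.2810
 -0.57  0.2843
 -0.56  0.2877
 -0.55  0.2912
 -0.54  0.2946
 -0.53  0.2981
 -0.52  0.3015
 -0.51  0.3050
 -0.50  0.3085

€7.24

T = 0.1667;  σ√T = 0.2000
d₁ = [ln(210/240) + (0.055 + ½·0.49²)·0.1667] / (σ√T) = (-0.1335 + 0.0292) / 0.2000 = -0.5217 which rounds to -0.52
d₂ = -0.5217 − 0.2000 = -0.7217 which rounds to -0.72
exp(−rT) = exp(−0.055·0.1667) = 0.9909
N(d₁) = N(-0.52) = 0.3015;  N(d₂) = N(-0.72) = 0.2358
C = 210·0.3015 − 240·0.9909·0.2358 = 63.3150 − 56.0770 = 7.2380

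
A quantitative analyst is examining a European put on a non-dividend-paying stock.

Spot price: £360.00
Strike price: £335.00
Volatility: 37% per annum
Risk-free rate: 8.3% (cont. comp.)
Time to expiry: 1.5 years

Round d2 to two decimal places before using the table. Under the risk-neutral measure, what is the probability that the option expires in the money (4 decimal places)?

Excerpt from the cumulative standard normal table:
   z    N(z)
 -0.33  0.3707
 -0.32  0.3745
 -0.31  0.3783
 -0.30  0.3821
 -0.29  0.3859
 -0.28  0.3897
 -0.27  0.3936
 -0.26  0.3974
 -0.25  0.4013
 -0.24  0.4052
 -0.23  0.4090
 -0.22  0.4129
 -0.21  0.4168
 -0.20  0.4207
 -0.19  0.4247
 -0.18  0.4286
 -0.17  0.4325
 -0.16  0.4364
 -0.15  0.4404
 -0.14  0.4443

T = 1.5;  σ√T = 0.4532
d₁ = [ln(360/335) + (0.083 + 0.37²/2)·1.5] / 0.4532 = [0.0720 + 0.2272] / 0.4532 = 0.6601 which rounds to 0.66
d₂ = d₁ − σ√T = 0.6601 − 0.4532 = 0.2070 which rounds to 0.21
Pr(exercise) under Q = N(−d₂) = N(-0.21) = 0.4168

0.4168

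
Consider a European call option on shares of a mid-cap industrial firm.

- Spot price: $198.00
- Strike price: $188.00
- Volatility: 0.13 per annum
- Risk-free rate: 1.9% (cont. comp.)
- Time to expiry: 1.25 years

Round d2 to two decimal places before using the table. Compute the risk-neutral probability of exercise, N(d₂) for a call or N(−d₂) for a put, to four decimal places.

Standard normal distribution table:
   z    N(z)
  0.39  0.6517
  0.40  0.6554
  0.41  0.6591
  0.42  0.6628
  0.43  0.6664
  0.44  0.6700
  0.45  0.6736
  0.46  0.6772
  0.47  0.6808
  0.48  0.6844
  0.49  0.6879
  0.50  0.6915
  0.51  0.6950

σ√T = 0.13·√1.25 = 0.1453
ln(S/K) + (r + σ²/2)T = ln(198/188) + (0.019 + 0.13²/2)·1.25 = 0.0518 + 0.0343 = 0.0861
d₁ = 0.0861 / 0.1453 = 0.5926 which rounds to 0.59
d₂ = d₁ − σ√T = 0.5926 − 0.1453 = 0.4473 which rounds to 0.45
Risk-neutral Pr[S_T > K] = N(d₂) = N(0.45) = 0.6736

0.6736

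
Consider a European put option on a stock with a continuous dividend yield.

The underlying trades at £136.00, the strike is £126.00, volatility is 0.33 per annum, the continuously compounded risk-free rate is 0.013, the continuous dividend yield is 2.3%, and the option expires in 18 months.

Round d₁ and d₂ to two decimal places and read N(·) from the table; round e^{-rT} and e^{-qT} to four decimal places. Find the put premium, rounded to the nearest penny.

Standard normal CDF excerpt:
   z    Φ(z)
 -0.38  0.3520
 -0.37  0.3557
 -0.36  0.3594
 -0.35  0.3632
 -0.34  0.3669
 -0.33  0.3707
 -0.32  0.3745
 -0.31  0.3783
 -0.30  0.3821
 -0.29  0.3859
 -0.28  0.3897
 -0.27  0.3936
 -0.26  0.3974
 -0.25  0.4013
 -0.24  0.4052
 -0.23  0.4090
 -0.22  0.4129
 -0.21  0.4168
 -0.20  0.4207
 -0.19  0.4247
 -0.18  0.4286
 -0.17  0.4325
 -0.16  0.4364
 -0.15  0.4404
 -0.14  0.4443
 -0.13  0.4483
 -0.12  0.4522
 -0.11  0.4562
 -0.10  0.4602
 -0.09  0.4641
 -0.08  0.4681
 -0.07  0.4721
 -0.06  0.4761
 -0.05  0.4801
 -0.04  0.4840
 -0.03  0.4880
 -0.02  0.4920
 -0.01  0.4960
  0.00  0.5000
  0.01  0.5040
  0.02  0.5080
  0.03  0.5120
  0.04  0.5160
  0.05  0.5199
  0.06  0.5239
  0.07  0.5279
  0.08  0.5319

σ√T = 0.33 × 1.2247 = 0.4042
d₁ = [ln(136/126) + (0.013 − 0.023 + 0.33²/2)·1.5] / 0.4042 = [0.0764 + 0.0667] / 0.4042 = 0.3539 which rounds to 0.35
d₂ = d₁ − σ√T = 0.3539 − 0.4042 = -0.0502 which rounds to -0.05
e^(−qT) = e^(−0.023·1.5) = 0.9661;  e^(−rT) = e^(−0.013·1.5) = 0.9807
P = 126·0.9807·N(0.05) − 136·0.9661·N(-0.35) = 126·0.9807·0.5199 − 136·0.9661·0.3632 = 64.2431 − 47.7207 = 16.5224

£16.52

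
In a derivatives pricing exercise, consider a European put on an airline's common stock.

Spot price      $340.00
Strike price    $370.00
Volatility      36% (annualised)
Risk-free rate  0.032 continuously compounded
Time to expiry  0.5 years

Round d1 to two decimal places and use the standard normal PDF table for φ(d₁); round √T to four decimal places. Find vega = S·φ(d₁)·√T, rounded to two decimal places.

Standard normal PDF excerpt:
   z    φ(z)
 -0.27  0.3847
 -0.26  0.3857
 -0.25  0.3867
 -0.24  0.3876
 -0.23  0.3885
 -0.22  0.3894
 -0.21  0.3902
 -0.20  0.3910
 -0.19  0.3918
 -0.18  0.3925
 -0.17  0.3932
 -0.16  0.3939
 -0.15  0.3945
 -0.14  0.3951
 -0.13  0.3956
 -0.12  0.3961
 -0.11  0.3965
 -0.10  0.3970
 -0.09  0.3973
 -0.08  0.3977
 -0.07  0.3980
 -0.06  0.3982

T = 0.5;  σ√T = 0.2546
d₁ = [ln(340/370) + (0.032 + 0.36²/2)·0.5] / 0.2546 = [-0.0846 + 0.0484] / 0.2546 = -0.1420 ⇒ -0.14
√T = √0.5 = 0.7071
φ(d₁) = φ(-0.14) = 0.3951
vega = S·φ(d₁)·√T = 340·0.3951·0.7071 = 94.9876

94.99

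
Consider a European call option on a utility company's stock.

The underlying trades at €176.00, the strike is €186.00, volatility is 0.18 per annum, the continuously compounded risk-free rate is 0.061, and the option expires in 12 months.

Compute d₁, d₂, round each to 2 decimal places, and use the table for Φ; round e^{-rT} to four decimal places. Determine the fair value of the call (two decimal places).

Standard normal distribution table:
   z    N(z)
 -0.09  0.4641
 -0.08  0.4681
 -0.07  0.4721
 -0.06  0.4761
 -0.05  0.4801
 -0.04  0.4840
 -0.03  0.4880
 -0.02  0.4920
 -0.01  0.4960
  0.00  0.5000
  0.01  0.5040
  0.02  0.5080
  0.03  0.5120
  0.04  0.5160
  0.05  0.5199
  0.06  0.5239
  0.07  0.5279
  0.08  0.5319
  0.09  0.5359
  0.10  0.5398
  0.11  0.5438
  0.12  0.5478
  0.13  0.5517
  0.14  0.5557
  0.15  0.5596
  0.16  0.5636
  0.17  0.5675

σ√T = 0.18·√1 = 0.1800
d₁ = [ln(176/186) + (0.061 + 0.18²/2)·1] / 0.1800 = [-0.0553 + 0.0772] / 0.1800 = 0.1219 ≈ 0.12
d₂ = d₁ − σ√T = 0.1219 − 0.1800 = -0.0581 ≈ -0.06
exp(−rT) = exp(−0.061·1) = 0.9408
N(d₁) = N(0.12) = 0.5478;  N(d₂) = N(-0.06) = 0.4761
C = 176·0.5478 − 186·0.9408·0.4761 = 96.4128 − 83.3122 = 13.1006

€13.10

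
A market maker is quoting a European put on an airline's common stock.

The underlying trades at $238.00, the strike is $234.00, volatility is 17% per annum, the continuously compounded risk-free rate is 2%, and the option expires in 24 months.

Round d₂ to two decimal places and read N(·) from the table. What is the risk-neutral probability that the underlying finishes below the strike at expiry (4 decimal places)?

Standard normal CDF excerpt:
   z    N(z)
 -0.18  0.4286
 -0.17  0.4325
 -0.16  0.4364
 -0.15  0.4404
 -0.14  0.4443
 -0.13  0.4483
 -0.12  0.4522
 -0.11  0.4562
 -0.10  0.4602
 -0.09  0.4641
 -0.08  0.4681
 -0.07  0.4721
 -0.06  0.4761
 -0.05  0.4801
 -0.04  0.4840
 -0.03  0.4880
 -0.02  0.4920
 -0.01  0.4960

0.4522

σ√T = 0.17·√2 = 0.2404
d₁ = [ln(238/234) + (0.02 + 0.17²/2)·2] / 0.2404 = [0.0169 + 0.0689] / 0.2404 = 0.3571 → 0.36
d₂ = d₁ − σ√T = 0.3571 − 0.2404 = 0.1167 → 0.12
Pr(exercise) under Q = N(−d₂) = N(-0.12) = 0.4522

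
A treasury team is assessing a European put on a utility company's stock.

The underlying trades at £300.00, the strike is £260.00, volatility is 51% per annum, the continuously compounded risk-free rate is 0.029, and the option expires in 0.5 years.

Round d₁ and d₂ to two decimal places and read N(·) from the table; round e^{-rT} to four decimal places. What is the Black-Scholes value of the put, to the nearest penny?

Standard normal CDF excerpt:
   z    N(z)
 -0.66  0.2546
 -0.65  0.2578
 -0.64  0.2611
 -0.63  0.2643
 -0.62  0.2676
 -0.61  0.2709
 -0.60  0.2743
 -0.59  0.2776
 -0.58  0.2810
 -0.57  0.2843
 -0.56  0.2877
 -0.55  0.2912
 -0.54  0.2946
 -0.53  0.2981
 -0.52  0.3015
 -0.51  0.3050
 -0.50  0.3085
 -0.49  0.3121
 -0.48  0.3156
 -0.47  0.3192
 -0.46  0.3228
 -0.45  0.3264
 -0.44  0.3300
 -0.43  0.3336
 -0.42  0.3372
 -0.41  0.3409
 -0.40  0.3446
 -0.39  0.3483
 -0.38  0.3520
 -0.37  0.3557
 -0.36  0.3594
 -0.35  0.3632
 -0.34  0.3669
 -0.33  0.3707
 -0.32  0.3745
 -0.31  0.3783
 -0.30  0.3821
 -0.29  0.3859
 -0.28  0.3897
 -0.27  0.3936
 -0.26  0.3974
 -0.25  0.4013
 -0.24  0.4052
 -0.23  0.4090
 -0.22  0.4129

£21.56

T = 0.5;  σ√T = 0.3606
d₁ = [ln(300/260) + (0.029 + 0.51²/2)·0.5] / 0.3606 = [0.1431 + 0.0795] / 0.3606 = 0.6173 ⇒ 0.62
d₂ = d₁ − σ√T = 0.6173 − 0.3606 = 0.2567 ⇒ 0.26
exp(−rT) = exp(−0.029·0.5) = 0.9856
P = 260·0.9856·N(-0.26) − 300·N(-0.62) = 260·0.9856·0.3974 − 300·0.2676 = 101.8361 − 80.2800 = 21.5561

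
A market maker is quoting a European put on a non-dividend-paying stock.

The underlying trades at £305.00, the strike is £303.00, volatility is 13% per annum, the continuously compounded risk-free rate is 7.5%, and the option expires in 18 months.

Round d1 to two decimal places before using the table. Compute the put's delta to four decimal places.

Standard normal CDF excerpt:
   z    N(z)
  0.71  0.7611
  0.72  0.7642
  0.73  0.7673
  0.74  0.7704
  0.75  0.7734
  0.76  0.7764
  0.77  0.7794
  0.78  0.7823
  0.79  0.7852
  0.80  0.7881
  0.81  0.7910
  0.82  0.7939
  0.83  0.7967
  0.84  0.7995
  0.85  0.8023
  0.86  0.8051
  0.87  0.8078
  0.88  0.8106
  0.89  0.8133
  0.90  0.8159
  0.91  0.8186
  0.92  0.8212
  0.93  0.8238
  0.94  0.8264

-0.2033

σ√T = 0.13·√1.5 = 0.1592
d₁ = [ln(305/303) + (0.075 + 0.13²/2)·1.5] / 0.1592 = [0.0066 + 0.1252] / 0.1592 = 0.8275 which rounds to 0.83
N(d₁) = N(0.83) = 0.7967
Δ_put = N(d₁) − 1 = 0.7967 − 1 = -0.2033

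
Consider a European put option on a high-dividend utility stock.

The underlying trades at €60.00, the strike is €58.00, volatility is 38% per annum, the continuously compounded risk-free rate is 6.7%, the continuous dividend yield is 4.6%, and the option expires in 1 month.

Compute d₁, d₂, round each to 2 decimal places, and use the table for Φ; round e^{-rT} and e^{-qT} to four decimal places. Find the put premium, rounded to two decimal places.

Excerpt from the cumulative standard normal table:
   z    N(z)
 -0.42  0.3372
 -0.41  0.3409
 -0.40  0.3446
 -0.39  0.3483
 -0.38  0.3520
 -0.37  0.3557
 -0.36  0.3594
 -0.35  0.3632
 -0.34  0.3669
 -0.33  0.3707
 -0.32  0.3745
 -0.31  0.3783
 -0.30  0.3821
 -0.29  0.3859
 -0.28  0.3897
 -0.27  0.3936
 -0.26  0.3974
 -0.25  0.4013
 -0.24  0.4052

€1.66

σ√T = 0.38·√0.08333 = 0.1097
d₁ = [ln(60/58) + (0.067 − 0.046 + ½·0.38²)·0.08333] / (σ√T) = (0.0339 + 0.0078) / 0.1097 = 0.3798 which rounds to 0.38
d₂ = 0.3798 − 0.1097 = 0.2702 which rounds to 0.27
exp(−qT) = exp(−0.046·0.08333) = 0.9962;  exp(−rT) = exp(−0.067·0.08333) = 0.9944
N(−d₂) = N(-0.27) = 0.3936;  N(−d₁) = N(-0.38) = 0.3520
P = 58·0.9944·0.3936 − 60·0.9962·0.3520 = 22.7010 − 21.0397 = 1.6612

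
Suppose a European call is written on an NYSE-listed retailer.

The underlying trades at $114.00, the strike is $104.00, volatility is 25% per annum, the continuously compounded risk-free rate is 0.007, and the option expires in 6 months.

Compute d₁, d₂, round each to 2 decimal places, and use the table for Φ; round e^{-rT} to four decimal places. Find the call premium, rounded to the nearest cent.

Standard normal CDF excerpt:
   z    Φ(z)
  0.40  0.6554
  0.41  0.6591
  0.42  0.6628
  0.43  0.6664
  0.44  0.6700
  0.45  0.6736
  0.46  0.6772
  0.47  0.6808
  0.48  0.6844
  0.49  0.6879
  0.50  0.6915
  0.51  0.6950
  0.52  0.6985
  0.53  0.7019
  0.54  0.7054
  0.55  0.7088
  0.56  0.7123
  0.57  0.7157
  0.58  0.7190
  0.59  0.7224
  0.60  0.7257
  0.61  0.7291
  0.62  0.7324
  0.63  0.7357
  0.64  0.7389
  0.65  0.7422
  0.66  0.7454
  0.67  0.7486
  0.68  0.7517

$14.06

T = 0.5;  σ√T = 0.1768
ln(S/K) + (r + σ²/2)T = ln(114/104) + (0.007 + 0.25²/2)·0.5 = 0.0918 + 0.0191 = 0.1109
d₁ = 0.1109 / 0.1768 = 0.6275 which rounds to 0.63
d₂ = d₁ − σ√T = 0.6275 − 0.1768 = 0.4508 which rounds to 0.45
exp(−rT) = exp(−0.007·0.5) = 0.9965
N(d₁) = N(0.63) = 0.7357;  N(d₂) = N(0.45) = 0.6736
C = 114·0.7357 − 104·0.9965·0.6736 = 83.8698 − 69.8092 = 14.0606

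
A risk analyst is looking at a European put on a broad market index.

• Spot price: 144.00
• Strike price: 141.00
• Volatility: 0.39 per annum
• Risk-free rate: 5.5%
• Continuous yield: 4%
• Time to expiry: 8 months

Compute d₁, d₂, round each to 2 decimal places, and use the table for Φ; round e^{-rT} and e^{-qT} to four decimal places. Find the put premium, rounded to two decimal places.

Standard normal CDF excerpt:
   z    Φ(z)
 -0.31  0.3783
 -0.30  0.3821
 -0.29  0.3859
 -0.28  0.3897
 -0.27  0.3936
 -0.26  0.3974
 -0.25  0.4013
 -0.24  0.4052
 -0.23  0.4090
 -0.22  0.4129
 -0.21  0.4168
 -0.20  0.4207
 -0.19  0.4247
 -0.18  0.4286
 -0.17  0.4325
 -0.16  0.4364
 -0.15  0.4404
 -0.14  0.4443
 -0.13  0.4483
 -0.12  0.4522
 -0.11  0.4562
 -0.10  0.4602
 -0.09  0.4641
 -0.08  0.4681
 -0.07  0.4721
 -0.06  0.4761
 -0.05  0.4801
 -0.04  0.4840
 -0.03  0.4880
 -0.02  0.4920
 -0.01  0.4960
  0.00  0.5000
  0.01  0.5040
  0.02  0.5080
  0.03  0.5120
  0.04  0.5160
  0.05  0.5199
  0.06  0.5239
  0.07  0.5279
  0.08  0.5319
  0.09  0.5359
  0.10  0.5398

15.49

T = 0.6667;  σ√T = 0.3184
d₁ = [ln(144/141) + (0.055 − 0.04 + 0.39²/2)·0.6667] / 0.3184 = [0.0211 + 0.0607] / 0.3184 = 0.2567 which rounds to 0.26
d₂ = d₁ − σ√T = 0.2567 − 0.3184 = -0.0617 which rounds to -0.06
e^(−qT) = e^(−0.04·0.6667) = 0.9737;  e^(−rT) = e^(−0.055·0.6667) = 0.9640
N(−d₂) = N(0.06) = 0.5239;  N(−d₁) = N(-0.26) = 0.3974
P = 141·0.9640·0.5239 − 144·0.9737·0.3974 = 71.2106 − 55.7206 = 15.4900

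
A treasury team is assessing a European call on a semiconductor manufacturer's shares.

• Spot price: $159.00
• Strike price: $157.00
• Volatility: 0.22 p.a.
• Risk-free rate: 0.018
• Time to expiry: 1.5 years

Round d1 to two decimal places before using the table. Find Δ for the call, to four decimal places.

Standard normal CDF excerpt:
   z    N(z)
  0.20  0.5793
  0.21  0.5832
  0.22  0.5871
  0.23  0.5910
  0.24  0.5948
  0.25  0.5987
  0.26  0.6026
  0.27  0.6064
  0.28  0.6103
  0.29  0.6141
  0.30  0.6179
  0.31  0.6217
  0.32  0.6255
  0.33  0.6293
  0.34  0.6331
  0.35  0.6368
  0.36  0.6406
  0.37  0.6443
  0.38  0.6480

σ√T = 0.22 × 1.2247 = 0.2694
d₁ = [ln(159/157) + (0.018 + ½·0.22²)·1.5] / (σ√T) = (0.0127 + 0.0633) / 0.2694 = 0.2819 which rounds to 0.28
N(d₁) = N(0.28) = 0.6103
Δ_call = N(d₁) = 0.6103

0.6103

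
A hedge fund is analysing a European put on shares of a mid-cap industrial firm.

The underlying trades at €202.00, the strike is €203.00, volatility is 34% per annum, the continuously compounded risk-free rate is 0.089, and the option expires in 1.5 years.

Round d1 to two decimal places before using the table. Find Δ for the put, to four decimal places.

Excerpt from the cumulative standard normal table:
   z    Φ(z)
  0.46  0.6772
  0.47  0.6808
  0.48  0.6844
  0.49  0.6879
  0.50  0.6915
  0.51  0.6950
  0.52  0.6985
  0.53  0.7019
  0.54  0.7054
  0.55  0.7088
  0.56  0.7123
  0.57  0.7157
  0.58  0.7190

-0.3015

σ√T = 0.34·√1.5 = 0.4164
d₁ = [ln(202/203) + (0.089 + 0.34²/2)·1.5] / 0.4164 = [-0.0049 + 0.2202] / 0.4164 = 0.5169 which rounds to 0.52
N(d₁) = N(0.52) = 0.6985
Δ_put = N(d₁) − 1 = 0.6985 − 1 = -0.3015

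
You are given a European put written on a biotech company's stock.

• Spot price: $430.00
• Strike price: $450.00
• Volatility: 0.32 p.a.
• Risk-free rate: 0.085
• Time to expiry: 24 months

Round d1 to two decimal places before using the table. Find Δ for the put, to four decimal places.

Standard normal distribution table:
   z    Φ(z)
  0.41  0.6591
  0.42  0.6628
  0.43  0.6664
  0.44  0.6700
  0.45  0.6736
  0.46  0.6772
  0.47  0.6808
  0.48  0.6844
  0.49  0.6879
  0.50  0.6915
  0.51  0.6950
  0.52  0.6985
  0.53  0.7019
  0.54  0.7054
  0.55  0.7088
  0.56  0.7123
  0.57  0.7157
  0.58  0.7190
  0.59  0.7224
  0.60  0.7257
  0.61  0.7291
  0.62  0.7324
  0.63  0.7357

-0.3085

σ√T = 0.32 × 1.4142 = 0.4525
d₁ = [ln(430/450) + (0.085 + 0.32²/2)·2] / 0.4525 = [-0.0455 + 0.2724] / 0.4525 = 0.5015 → 0.50
N(d₁) = N(0.50) = 0.6915
Δ_put = N(d₁) − 1 = 0.6915 − 1 = -0.3085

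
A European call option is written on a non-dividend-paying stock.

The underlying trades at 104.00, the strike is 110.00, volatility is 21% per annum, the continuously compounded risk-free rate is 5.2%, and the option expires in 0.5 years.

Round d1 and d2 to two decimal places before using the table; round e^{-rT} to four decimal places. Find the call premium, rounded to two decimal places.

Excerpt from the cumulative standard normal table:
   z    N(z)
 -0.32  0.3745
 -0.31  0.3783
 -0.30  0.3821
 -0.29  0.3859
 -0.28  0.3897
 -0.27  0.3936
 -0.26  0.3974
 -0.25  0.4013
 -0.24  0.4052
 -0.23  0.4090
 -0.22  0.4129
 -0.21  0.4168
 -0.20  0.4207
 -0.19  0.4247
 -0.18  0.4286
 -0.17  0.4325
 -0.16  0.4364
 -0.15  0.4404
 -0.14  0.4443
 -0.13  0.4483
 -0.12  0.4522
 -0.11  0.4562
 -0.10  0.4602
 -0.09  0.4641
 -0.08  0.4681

T = 0.5;  σ√T = 0.1485
d₁ = [ln(104/110) + (0.052 + ½·0.21²)·0.5] / (σ√T) = (-0.0561 + 0.0370) / 0.1485 = -0.1284 which rounds to -0.13
d₂ = -0.1284 − 0.1485 = -0.2769 which rounds to -0.28
exp(−rT) = exp(−0.052·0.5) = 0.9743
C = 104·N(-0.13) − 110·0.9743·N(-0.28) = 104·0.4483 − 110·0.9743·0.3897 = 46.6232 − 41.7653 = 4.8579

4.86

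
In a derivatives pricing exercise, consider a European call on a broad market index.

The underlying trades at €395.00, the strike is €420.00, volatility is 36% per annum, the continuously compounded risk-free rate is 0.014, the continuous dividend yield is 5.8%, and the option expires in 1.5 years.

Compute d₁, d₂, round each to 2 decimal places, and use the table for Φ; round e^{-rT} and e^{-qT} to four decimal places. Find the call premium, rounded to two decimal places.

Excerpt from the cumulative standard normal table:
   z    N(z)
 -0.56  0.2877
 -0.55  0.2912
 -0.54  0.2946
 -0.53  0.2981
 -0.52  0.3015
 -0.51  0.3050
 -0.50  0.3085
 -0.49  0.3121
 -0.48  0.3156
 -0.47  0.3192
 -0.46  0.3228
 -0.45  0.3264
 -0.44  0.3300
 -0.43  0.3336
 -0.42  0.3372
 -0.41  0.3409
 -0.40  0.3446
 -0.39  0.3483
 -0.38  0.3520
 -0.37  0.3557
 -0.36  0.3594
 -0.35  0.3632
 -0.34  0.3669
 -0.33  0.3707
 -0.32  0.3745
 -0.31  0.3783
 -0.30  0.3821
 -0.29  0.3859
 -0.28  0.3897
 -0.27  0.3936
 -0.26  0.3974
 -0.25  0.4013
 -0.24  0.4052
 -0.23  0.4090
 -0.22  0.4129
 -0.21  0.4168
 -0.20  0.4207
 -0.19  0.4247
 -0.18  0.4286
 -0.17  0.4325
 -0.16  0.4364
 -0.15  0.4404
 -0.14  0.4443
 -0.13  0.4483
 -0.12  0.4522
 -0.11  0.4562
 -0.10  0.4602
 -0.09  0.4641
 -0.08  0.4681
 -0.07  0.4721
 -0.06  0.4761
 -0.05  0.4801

σ√T = 0.36 × 1.2247 = 0.4409
d₁ = [ln(395/420) + (0.014 − 0.058 + 0.36²/2)·1.5] / 0.4409 = [-0.0614 + 0.0312] / 0.4409 = -0.0684 ≈ -0.07
d₂ = d₁ − σ√T = -0.0684 − 0.4409 = -0.5093 ≈ -0.51
e^(−qT) = e^(−0.058·1.5) = 0.9167;  e^(−rT) = e^(−0.014·1.5) = 0.9792
N(d₁) = N(-0.07) = 0.4721;  N(d₂) = N(-0.51) = 0.3050
C = 395·0.9167·0.4721 − 420·0.9792·0.3050 = 170.9458 − 125.4355 = 45.5102

€45.51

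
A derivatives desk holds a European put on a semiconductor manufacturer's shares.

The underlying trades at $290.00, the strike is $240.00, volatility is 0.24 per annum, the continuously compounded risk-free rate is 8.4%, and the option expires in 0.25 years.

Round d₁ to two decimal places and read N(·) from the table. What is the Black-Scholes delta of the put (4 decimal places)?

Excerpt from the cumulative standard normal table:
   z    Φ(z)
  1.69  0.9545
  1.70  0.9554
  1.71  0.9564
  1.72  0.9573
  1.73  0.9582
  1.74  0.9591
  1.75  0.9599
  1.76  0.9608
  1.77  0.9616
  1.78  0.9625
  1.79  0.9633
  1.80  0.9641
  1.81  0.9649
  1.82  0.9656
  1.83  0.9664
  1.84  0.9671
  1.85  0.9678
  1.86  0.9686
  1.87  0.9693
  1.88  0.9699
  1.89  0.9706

-0.0351

σ√T = 0.24·√0.25 = 0.1200
d₁ = [ln(290/240) + (0.084 + 0.24²/2)·0.25] / 0.1200 = [0.1892 + 0.0282] / 0.1200 = 1.8120 which rounds to 1.81
N(d₁) = N(1.81) = 0.9649
Δ_put = N(d₁) − 1 = 0.9649 − 1 = -0.0351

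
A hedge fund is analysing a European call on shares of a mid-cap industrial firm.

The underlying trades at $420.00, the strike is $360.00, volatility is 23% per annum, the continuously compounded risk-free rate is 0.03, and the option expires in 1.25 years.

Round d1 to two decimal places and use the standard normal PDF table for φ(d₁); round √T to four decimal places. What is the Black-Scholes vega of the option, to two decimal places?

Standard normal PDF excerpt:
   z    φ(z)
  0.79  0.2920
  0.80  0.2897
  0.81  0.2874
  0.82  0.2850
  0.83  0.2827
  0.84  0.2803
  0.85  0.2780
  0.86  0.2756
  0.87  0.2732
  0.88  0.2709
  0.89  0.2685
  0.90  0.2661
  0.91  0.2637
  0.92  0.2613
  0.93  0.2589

128.28

σ√T = 0.23 × 1.1180 = 0.2571
d₁ = [ln(420/360) + (0.03 + ½·0.23²)·1.25] / (σ√T) = (0.1542 + 0.0706) / 0.2571 = 0.8739 → 0.87
√T = √1.25 = 1.1180
φ(d₁) = φ(0.87) = 0.2732
vega = S·φ(d₁)·√T = 420·0.2732·1.1180 = 128.2838
(Call and put vega coincide under Black-Scholes.)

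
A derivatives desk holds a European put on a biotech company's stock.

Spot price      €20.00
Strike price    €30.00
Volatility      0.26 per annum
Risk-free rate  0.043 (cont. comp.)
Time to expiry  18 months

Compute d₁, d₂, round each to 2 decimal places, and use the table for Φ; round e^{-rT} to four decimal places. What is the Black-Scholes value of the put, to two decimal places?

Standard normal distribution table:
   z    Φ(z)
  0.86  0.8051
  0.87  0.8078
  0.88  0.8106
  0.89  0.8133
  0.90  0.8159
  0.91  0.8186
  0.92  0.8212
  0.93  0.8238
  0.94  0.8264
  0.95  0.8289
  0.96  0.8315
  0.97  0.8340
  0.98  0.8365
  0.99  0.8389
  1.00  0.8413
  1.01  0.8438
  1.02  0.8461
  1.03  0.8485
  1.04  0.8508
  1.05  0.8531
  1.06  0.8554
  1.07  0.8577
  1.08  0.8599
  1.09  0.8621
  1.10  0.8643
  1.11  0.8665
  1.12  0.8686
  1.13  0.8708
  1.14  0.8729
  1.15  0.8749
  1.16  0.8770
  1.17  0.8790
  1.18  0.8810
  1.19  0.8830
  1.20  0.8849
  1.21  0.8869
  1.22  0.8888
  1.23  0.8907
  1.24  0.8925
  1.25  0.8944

σ√T = 0.26·√1.5 = 0.3184
ln(S/K) + (r + σ²/2)T = ln(20/30) + (0.043 + 0.26²/2)·1.5 = -0.4055 + 0.1152 = -0.2903
d₁ = -0.2903 / 0.3184 = -0.9115 ≈ -0.91
d₂ = d₁ − σ√T = -0.9115 − 0.3184 = -1.2300 ≈ -1.23
e^(−rT) = e^(−0.043·1.5) = 0.9375
N(−d₂) = N(1.23) = 0.8907;  N(−d₁) = N(0.91) = 0.8186
P = 30·0.9375·0.8907 − 20·0.8186 = 25.0509 − 16.3720 = 8.6789

€8.68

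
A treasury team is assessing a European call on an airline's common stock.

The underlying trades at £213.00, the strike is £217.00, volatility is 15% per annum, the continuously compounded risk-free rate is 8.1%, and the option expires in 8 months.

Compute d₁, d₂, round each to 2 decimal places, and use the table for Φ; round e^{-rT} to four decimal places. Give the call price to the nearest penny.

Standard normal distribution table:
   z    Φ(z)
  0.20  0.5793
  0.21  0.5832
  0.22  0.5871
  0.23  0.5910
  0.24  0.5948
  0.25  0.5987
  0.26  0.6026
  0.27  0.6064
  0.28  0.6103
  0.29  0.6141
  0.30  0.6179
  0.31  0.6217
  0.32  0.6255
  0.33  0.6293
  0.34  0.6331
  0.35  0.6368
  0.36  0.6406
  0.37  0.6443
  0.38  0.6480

£14.14

σ√T = 0.15·√0.6667 = 0.1225
d₁ = [ln(213/217) + (0.081 + 0.15²/2)·0.6667] / 0.1225 = [-0.0186 + 0.0615] / 0.1225 = 0.3502 which rounds to 0.35
d₂ = d₁ − σ√T = 0.3502 − 0.1225 = 0.2278 which rounds to 0.23
e^(−rT) = e^(−0.081·0.6667) = 0.9474
N(d₁) = N(0.35) = 0.6368;  N(d₂) = N(0.23) = 0.5910
C = 213·0.6368 − 217·0.9474·0.5910 = 135.6384 − 121.5012 = 14.1372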